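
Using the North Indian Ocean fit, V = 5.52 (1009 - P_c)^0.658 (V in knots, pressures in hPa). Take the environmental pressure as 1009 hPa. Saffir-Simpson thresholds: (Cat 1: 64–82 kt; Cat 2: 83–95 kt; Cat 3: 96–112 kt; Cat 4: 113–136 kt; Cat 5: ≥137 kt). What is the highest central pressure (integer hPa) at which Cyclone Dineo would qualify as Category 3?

932 hPa

Category 3 begins at V = 96 kt.
Required ΔP = (96/5.52)^(1/0.658) = 17.391^1.520 ≈ 76.74 hPa.
P_c ≤ 1009 − 76.74 = 932.26, so the highest integer P_c is 932 hPa.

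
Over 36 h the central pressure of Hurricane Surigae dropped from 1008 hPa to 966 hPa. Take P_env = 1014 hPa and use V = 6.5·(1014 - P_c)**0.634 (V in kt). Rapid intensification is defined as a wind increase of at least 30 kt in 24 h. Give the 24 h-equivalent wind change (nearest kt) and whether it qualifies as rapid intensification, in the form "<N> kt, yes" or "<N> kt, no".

37 kt, yes

V₁: ΔP = 6, V ≈ 6.5 × 6^0.634 ≈ 20.24 kt.
V₂: ΔP = 48, V ≈ 6.5 × 48^0.634 ≈ 75.65 kt.
ΔV over 36 h = 55.41 kt → 24 h equivalent = 55.41 × 24/36 ≈ 36.94 kt.
37 kt ≥ 30 kt ⇒ rapid intensification.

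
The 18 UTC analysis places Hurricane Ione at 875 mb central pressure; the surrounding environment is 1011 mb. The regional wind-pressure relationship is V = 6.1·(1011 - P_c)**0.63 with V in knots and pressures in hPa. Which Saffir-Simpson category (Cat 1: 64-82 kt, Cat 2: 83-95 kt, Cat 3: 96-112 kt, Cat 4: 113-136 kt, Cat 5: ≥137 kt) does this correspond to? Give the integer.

ΔP = 1011 − 875 = 136 mb.
V ≈ 6.1 × 136^0.63 = 6.1 × 22.09 ≈ 135 kt.
135 kt falls in the Category 4 band.

4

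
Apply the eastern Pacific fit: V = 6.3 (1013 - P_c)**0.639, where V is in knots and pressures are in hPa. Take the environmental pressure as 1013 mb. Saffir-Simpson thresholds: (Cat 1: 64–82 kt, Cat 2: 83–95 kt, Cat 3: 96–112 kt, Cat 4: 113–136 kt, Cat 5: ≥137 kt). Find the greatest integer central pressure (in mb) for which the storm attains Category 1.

Category 1 begins at V = 64 kt.
Required ΔP = (64/6.3)^(1/0.639) = 10.159^1.565 ≈ 37.64 mb.
P_c ≤ 1013 − 37.64 = 975.36, so the highest integer P_c is 975 mb.

975 mb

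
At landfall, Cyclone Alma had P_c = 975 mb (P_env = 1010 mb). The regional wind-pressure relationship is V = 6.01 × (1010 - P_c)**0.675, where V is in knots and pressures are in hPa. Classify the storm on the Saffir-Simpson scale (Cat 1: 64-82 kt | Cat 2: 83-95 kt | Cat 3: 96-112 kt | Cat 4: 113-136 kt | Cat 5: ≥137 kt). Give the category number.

ΔP = 1010 − 975 = 35 mb.
V ≈ 6.01 × 35^0.675 = 6.01 × 11.02 ≈ 66 kt.
66 kt falls in the Category 1 band.

1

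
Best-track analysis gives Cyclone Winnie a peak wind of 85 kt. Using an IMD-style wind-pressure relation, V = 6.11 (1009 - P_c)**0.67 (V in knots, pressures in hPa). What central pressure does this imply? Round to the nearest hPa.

ΔP = (V / 6.11)^(1/0.67) = (85/6.11)^1.493.
85/6.11 = 13.912; 13.912^1.493 ≈ 50.88 hPa.
P_c = 1009 − 50.88 = 958.12 ≈ 958 hPa.

958 hPa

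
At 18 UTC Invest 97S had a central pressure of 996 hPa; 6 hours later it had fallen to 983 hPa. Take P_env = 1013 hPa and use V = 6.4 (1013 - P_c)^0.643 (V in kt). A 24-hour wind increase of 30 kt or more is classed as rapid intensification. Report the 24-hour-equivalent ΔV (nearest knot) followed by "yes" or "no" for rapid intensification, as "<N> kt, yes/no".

V₁: ΔP = 17, V ≈ 6.4 × 17^0.643 ≈ 39.57 kt.
V₂: ΔP = 30, V ≈ 6.4 × 30^0.643 ≈ 57.01 kt.
ΔV over 6 h = 17.44 kt → 24 h equivalent = 17.44 × 24/6 ≈ 69.76 kt.
70 kt ≥ 30 kt ⇒ rapid intensification.

70 kt, yes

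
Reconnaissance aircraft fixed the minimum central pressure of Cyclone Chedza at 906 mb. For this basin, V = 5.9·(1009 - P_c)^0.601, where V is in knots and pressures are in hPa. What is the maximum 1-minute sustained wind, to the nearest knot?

96 kt

ΔP = 1009 − 906 = 103 mb.
103^0.601 ≈ 16.207.
V ≈ 5.9 × 16.207 ≈ 95.6 kt.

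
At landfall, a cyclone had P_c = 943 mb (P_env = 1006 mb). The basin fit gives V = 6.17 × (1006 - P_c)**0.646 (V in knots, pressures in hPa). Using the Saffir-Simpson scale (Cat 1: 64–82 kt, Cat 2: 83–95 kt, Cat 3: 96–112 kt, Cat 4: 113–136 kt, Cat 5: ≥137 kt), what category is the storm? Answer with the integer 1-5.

ΔP = 1006 − 943 = 63 mb.
V ≈ 6.17 × 63^0.646 = 6.17 × 14.53 ≈ 90 kt.
90 kt falls in the Category 2 band.

2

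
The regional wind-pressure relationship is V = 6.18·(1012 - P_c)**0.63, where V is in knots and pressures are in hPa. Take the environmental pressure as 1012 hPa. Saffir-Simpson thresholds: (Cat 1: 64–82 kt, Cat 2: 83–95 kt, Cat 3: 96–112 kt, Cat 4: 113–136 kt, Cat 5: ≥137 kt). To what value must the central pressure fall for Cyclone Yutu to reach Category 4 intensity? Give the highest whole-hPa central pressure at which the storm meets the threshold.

Category 4 begins at V = 113 kt.
Required ΔP = (113/6.18)^(1/0.63) = 18.285^1.587 ≈ 100.77 hPa.
P_c ≤ 1012 − 100.77 = 911.23, so the highest integer P_c is 911 hPa.

911 hPa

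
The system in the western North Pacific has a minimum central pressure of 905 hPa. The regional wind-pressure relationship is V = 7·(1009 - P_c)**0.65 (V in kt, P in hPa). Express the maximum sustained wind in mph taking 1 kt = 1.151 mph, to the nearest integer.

ΔP = 1009 − 905 = 104 hPa.
V ≈ 7 × 104^0.65 = 7 × 20.468 ≈ 143.275 kt.
143.275 × 1.151 ≈ 164.91 mph → 165 mph.

165 mph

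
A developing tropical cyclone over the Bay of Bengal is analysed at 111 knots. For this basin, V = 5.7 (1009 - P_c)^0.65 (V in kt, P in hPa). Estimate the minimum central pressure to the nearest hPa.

913 hPa

ΔP = (V / 5.7)^(1/0.65) = (111/5.7)^1.538.
111/5.7 = 19.474; 19.474^1.538 ≈ 96.33 hPa.
P_c = 1009 − 96.33 = 912.67 ≈ 913 hPa.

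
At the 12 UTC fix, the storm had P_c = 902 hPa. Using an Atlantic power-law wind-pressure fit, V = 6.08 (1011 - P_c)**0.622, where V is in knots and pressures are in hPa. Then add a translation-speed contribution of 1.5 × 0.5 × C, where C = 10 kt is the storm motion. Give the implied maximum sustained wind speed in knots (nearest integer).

ΔP = 1011 − 902 = 109 hPa.
109^0.622 ≈ 18.505.
V ≈ 6.08 × 18.505 ≈ 112.5 kt.
Translation term: 1.5 × 0.5 × 10 = 7.5 kt.
Corrected V ≈ 120 kt → 120 kt.

120 kt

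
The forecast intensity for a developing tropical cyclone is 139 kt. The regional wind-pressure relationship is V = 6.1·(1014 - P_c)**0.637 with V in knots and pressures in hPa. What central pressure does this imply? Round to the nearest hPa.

879 hPa

ΔP = (V / 6.1)^(1/0.637) = (139/6.1)^1.570.
139/6.1 = 22.787; 22.787^1.570 ≈ 135.32 hPa.
P_c = 1014 − 135.32 = 878.68 ≈ 879 hPa.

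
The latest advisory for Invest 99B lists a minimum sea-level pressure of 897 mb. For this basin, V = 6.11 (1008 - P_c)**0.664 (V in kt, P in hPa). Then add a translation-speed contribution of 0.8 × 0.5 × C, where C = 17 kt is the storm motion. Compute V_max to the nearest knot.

146 kt

ΔP = 1008 − 897 = 111 mb.
111^0.664 ≈ 22.808.
V ≈ 6.11 × 22.808 ≈ 139.4 kt.
Translation term: 0.8 × 0.5 × 17 = 6.8 kt.
Corrected V ≈ 146.2 kt → 146 kt.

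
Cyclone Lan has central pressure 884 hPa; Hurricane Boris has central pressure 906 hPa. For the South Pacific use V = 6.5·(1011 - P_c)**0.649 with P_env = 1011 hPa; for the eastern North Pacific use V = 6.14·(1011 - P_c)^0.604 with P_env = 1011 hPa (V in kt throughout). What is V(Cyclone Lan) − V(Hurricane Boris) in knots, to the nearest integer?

Cyclone Lan: ΔP = 127; V ≈ 6.5 × 127^0.649 ≈ 150.76 kt.
Hurricane Boris: ΔP = 105; V ≈ 6.14 × 105^0.604 ≈ 102.09 kt.
Difference ≈ 150.76 − 102.09 = 48.67 → 49 kt.

49 kt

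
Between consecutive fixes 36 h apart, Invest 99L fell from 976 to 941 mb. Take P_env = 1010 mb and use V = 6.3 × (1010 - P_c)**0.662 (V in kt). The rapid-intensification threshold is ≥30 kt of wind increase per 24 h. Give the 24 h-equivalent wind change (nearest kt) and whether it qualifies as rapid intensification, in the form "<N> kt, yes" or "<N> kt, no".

26 kt, no

V₁: ΔP = 34, V ≈ 6.3 × 34^0.662 ≈ 65.04 kt.
V₂: ΔP = 69, V ≈ 6.3 × 69^0.662 ≈ 103.91 kt.
ΔV over 36 h = 38.87 kt → 24 h equivalent = 38.87 × 24/36 ≈ 25.91 kt.
26 kt < 30 kt ⇒ not rapid intensification.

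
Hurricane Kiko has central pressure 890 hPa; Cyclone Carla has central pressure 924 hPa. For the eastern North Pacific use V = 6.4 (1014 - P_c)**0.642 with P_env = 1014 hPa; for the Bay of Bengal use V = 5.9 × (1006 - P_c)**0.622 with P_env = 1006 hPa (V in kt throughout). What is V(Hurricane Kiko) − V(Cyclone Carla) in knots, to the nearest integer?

Hurricane Kiko: ΔP = 124; V ≈ 6.4 × 124^0.642 ≈ 141.30 kt.
Cyclone Carla: ΔP = 82; V ≈ 5.9 × 82^0.622 ≈ 91.46 kt.
Difference ≈ 141.30 − 91.46 = 49.84 → 50 kt.

50 kt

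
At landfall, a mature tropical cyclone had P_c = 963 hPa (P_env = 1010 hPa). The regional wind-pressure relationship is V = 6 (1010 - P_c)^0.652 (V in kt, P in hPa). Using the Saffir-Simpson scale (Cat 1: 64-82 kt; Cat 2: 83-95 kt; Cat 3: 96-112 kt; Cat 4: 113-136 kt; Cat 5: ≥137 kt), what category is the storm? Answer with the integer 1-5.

ΔP = 1010 − 963 = 47 hPa.
V ≈ 6 × 47^0.652 = 6 × 12.31 ≈ 74 kt.
74 kt falls in the Category 1 band.

1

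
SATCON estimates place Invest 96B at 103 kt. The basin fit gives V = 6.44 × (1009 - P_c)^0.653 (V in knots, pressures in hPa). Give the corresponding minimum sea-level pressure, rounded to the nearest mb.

939 mb

ΔP = (V / 6.44)^(1/0.653) = (103/6.44)^1.531.
103/6.44 = 15.994; 15.994^1.531 ≈ 69.78 mb.
P_c = 1009 − 69.78 = 939.22 ≈ 939 mb.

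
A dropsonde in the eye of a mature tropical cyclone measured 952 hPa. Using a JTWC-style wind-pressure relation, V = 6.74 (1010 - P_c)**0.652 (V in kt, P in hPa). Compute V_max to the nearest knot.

95 kt

ΔP = 1010 − 952 = 58 hPa.
58^0.652 ≈ 14.117.
V ≈ 6.74 × 14.117 ≈ 95.2 kt.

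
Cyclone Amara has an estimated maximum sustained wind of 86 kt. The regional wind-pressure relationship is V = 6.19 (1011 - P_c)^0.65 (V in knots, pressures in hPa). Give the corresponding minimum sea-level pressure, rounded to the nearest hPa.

ΔP = (V / 6.19)^(1/0.65) = (86/6.19)^1.538.
86/6.19 = 13.893; 13.893^1.538 ≈ 57.30 hPa.
P_c = 1011 − 57.30 = 953.70 ≈ 954 hPa.

954 hPa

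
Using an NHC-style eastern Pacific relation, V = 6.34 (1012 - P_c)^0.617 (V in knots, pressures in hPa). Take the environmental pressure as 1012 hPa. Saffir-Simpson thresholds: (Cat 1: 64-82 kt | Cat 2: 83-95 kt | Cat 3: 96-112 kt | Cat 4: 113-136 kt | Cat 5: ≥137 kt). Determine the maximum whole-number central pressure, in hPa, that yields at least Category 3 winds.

Category 3 begins at V = 96 kt.
Required ΔP = (96/6.34)^(1/0.617) = 15.142^1.621 ≈ 81.80 hPa.
P_c ≤ 1012 − 81.80 = 930.20, so the highest integer P_c is 930 hPa.

930 hPa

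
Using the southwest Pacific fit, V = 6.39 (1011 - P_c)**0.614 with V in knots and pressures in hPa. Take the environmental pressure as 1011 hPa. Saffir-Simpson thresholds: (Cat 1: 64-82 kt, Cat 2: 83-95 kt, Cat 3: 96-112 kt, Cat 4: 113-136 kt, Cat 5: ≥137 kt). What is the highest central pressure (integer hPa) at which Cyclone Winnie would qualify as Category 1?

Category 1 begins at V = 64 kt.
Required ΔP = (64/6.39)^(1/0.614) = 10.016^1.629 ≈ 42.64 hPa.
P_c ≤ 1011 − 42.64 = 968.36, so the highest integer P_c is 968 hPa.

968 hPa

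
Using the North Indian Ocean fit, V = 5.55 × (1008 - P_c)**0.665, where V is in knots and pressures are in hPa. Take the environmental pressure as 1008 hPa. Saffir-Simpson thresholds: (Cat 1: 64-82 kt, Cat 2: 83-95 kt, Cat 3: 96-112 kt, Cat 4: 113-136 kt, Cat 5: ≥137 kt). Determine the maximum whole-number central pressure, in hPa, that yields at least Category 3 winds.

Category 3 begins at V = 96 kt.
Required ΔP = (96/5.55)^(1/0.665) = 17.297^1.504 ≈ 72.71 hPa.
P_c ≤ 1008 − 72.71 = 935.29, so the highest integer P_c is 935 hPa.

935 hPa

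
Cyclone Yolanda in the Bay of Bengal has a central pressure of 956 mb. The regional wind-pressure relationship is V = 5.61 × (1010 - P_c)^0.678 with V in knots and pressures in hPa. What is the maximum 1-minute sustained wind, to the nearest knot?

84 kt

ΔP = 1010 − 956 = 54 mb.
54^0.678 ≈ 14.947.
V ≈ 5.61 × 14.947 ≈ 83.9 kt.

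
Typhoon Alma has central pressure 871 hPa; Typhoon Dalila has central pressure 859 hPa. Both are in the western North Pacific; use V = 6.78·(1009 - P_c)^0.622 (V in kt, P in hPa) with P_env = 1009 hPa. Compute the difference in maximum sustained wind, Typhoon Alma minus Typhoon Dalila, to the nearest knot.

Typhoon Alma: ΔP = 138; V ≈ 6.78 × 138^0.622 ≈ 145.29 kt.
Typhoon Dalila: ΔP = 150; V ≈ 6.78 × 150^0.622 ≈ 153.02 kt.
Difference ≈ 145.29 − 153.02 = -7.73 → -8 kt.

-8 kt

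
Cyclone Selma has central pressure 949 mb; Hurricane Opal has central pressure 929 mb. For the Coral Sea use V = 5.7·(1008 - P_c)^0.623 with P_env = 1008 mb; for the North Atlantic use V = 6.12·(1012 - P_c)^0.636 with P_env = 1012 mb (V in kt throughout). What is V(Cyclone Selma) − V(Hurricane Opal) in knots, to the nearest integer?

-29 kt

Cyclone Selma: ΔP = 59; V ≈ 5.7 × 59^0.623 ≈ 72.30 kt.
Hurricane Opal: ΔP = 83; V ≈ 6.12 × 83^0.636 ≈ 101.69 kt.
Difference ≈ 72.30 − 101.69 = -29.39 → -29 kt.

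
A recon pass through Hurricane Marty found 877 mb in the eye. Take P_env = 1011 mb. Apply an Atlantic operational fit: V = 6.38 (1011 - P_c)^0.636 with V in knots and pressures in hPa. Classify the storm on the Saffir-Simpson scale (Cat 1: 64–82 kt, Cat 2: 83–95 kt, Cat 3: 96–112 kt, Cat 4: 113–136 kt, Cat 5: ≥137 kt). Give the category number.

ΔP = 1011 − 877 = 134 mb.
V ≈ 6.38 × 134^0.636 = 6.38 × 22.53 ≈ 144 kt.
144 kt falls in the Category 5 band.

5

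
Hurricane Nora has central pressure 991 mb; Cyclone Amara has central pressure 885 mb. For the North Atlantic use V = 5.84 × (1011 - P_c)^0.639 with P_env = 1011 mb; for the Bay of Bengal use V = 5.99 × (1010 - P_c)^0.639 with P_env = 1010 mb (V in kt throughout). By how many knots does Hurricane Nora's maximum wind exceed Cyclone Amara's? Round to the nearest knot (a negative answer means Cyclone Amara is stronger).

Hurricane Nora: ΔP = 20; V ≈ 5.84 × 20^0.639 ≈ 39.61 kt.
Cyclone Amara: ΔP = 125; V ≈ 5.99 × 125^0.639 ≈ 131.02 kt.
Difference ≈ 39.61 − 131.02 = -91.41 → -91 kt.

-91 kt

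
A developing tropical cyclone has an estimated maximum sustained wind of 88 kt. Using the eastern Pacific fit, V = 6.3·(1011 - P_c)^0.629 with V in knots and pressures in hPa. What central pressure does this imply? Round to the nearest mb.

945 mb

ΔP = (V / 6.3)^(1/0.629) = (88/6.3)^1.590.
88/6.3 = 13.968; 13.968^1.590 ≈ 66.16 mb.
P_c = 1011 − 66.16 = 944.84 ≈ 945 mb.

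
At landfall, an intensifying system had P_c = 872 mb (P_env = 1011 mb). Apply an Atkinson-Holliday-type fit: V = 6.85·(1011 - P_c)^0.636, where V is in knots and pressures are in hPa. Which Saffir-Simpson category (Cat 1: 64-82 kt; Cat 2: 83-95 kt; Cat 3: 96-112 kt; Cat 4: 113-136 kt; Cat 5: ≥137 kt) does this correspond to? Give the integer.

5

ΔP = 1011 − 872 = 139 mb.
V ≈ 6.85 × 139^0.636 = 6.85 × 23.07 ≈ 158 kt.
158 kt falls in the Category 5 band.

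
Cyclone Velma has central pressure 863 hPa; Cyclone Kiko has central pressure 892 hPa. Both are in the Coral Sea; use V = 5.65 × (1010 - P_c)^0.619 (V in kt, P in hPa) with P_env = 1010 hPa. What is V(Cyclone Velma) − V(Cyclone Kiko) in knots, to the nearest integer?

Cyclone Velma: ΔP = 147; V ≈ 5.65 × 147^0.619 ≈ 124.06 kt.
Cyclone Kiko: ΔP = 118; V ≈ 5.65 × 118^0.619 ≈ 108.28 kt.
Difference ≈ 124.06 − 108.28 = 15.78 → 16 kt.

16 kt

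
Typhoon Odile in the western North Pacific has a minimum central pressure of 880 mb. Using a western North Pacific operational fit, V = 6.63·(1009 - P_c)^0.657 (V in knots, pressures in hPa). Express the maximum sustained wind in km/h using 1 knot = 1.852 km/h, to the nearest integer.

ΔP = 1009 − 880 = 129 mb.
V ≈ 6.63 × 129^0.657 = 6.63 × 24.359 ≈ 161.499 kt.
161.499 × 1.852 ≈ 299.10 km/h → 299 km/h.

299 km/h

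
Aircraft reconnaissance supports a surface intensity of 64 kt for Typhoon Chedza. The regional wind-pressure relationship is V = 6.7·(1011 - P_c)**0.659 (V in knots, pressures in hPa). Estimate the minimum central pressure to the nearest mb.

980 mb

ΔP = (V / 6.7)^(1/0.659) = (64/6.7)^1.517.
64/6.7 = 9.552; 9.552^1.517 ≈ 30.71 mb.
P_c = 1011 − 30.71 = 980.29 ≈ 980 mb.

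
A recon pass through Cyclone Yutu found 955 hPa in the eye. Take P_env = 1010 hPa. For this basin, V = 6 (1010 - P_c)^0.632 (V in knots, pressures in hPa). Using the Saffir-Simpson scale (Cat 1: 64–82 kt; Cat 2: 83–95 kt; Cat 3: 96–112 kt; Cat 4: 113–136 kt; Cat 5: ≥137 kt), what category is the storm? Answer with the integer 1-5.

1

ΔP = 1010 − 955 = 55 hPa.
V ≈ 6 × 55^0.632 = 6 × 12.59 ≈ 76 kt.
76 kt falls in the Category 1 band.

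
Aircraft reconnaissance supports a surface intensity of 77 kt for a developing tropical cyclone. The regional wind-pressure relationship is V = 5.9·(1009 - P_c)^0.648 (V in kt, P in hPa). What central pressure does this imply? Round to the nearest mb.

956 mb

ΔP = (V / 5.9)^(1/0.648) = (77/5.9)^1.543.
77/5.9 = 13.051; 13.051^1.543 ≈ 52.68 mb.
P_c = 1009 − 52.68 = 956.32 ≈ 956 mb.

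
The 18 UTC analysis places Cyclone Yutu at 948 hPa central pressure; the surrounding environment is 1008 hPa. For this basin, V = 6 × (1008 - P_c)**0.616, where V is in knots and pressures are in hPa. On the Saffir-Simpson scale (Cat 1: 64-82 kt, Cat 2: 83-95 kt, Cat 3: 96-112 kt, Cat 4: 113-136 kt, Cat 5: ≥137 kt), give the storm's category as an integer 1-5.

1

ΔP = 1008 − 948 = 60 hPa.
V ≈ 6 × 60^0.616 = 6 × 12.45 ≈ 75 kt.
75 kt falls in the Category 1 band.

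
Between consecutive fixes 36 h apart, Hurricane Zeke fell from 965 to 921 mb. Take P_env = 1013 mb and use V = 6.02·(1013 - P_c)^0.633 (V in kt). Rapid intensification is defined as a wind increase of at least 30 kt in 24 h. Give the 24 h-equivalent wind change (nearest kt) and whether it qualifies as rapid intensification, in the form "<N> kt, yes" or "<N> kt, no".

24 kt, no

V₁: ΔP = 48, V ≈ 6.02 × 48^0.633 ≈ 69.79 kt.
V₂: ΔP = 92, V ≈ 6.02 × 92^0.633 ≈ 105.36 kt.
ΔV over 36 h = 35.57 kt → 24 h equivalent = 35.57 × 24/36 ≈ 23.71 kt.
24 kt < 30 kt ⇒ not rapid intensification.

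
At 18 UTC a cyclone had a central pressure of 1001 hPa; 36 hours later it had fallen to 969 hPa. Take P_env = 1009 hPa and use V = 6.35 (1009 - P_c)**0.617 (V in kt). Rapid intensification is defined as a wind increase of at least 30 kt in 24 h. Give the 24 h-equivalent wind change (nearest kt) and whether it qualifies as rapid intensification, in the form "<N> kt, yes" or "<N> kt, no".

26 kt, no

V₁: ΔP = 8, V ≈ 6.35 × 8^0.617 ≈ 22.91 kt.
V₂: ΔP = 40, V ≈ 6.35 × 40^0.617 ≈ 61.84 kt.
ΔV over 36 h = 38.93 kt → 24 h equivalent = 38.93 × 24/36 ≈ 25.95 kt.
26 kt < 30 kt ⇒ not rapid intensification.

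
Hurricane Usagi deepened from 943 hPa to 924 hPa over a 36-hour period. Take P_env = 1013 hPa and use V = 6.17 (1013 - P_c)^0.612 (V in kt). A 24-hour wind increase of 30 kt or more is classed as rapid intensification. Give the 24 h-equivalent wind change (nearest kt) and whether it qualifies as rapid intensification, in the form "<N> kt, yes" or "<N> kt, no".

V₁: ΔP = 70, V ≈ 6.17 × 70^0.612 ≈ 83.08 kt.
V₂: ΔP = 89, V ≈ 6.17 × 89^0.612 ≈ 96.23 kt.
ΔV over 36 h = 13.15 kt → 24 h equivalent = 13.15 × 24/36 ≈ 8.77 kt.
9 kt < 30 kt ⇒ not rapid intensification.

9 kt, no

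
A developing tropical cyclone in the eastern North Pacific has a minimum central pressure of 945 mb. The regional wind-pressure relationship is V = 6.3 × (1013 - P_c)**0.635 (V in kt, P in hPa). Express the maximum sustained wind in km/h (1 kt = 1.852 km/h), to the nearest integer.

ΔP = 1013 − 945 = 68 mb.
V ≈ 6.3 × 68^0.635 = 6.3 × 14.576 ≈ 91.830 kt.
91.830 × 1.852 ≈ 170.07 km/h → 170 km/h.

170 km/h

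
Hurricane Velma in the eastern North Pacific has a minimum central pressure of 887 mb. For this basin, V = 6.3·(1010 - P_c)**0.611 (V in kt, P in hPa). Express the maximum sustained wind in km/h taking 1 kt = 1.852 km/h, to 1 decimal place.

220.8 km/h

ΔP = 1010 − 887 = 123 mb.
V ≈ 6.3 × 123^0.611 = 6.3 × 18.920 ≈ 119.199 kt.
119.199 × 1.852 ≈ 220.76 km/h → 220.8 km/h.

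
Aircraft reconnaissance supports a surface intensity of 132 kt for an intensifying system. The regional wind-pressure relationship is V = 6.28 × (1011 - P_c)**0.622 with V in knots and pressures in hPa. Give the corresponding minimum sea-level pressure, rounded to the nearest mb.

ΔP = (V / 6.28)^(1/0.622) = (132/6.28)^1.608.
132/6.28 = 21.019; 21.019^1.608 ≈ 133.78 mb.
P_c = 1011 − 133.78 = 877.22 ≈ 877 mb.

877 mb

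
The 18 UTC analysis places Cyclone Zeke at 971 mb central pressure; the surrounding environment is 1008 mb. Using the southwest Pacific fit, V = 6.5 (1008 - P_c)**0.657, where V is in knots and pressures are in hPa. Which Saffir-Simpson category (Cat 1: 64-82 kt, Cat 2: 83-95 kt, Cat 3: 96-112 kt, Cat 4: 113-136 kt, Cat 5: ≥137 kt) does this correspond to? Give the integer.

ΔP = 1008 − 971 = 37 mb.
V ≈ 6.5 × 37^0.657 = 6.5 × 10.72 ≈ 70 kt.
70 kt falls in the Category 1 band.

1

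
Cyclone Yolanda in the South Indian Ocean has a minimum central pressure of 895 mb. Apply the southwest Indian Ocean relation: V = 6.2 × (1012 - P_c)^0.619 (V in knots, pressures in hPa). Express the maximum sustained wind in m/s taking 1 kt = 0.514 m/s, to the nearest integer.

ΔP = 1012 − 895 = 117 mb.
V ≈ 6.2 × 117^0.619 = 6.2 × 19.064 ≈ 118.195 kt.
118.195 × 0.514 ≈ 60.75 m/s → 61 m/s.

61 m/s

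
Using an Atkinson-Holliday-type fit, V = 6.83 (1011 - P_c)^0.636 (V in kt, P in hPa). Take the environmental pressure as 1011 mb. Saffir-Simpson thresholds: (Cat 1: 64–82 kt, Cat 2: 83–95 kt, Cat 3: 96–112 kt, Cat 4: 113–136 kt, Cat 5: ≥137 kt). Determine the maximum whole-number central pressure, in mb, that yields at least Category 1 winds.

Category 1 begins at V = 64 kt.
Required ΔP = (64/6.83)^(1/0.636) = 9.370^1.572 ≈ 33.72 mb.
P_c ≤ 1011 − 33.72 = 977.28, so the highest integer P_c is 977 mb.

977 mb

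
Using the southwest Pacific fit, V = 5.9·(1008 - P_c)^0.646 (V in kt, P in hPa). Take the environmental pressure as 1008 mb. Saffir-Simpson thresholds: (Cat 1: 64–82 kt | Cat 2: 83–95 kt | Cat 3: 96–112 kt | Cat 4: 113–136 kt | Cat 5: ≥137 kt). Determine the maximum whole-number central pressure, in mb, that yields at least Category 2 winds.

948 mb

Category 2 begins at V = 83 kt.
Required ΔP = (83/5.9)^(1/0.646) = 14.068^1.548 ≈ 59.90 mb.
P_c ≤ 1008 − 59.90 = 948.10, so the highest integer P_c is 948 mb.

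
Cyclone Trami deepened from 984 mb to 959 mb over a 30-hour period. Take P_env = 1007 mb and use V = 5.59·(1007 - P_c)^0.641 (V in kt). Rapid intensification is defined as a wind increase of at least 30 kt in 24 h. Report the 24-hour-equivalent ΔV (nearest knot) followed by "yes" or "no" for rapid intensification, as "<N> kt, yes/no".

V₁: ΔP = 23, V ≈ 5.59 × 23^0.641 ≈ 41.71 kt.
V₂: ΔP = 48, V ≈ 5.59 × 48^0.641 ≈ 66.85 kt.
ΔV over 30 h = 25.14 kt → 24 h equivalent = 25.14 × 24/30 ≈ 20.11 kt.
20 kt < 30 kt ⇒ not rapid intensification.

20 kt, no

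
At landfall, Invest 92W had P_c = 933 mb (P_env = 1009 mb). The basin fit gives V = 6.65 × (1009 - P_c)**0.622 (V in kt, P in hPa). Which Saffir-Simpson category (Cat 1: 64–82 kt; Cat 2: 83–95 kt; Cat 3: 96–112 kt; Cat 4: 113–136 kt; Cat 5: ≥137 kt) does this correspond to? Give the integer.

3

ΔP = 1009 − 933 = 76 mb.
V ≈ 6.65 × 76^0.622 = 6.65 × 14.79 ≈ 98 kt.
98 kt falls in the Category 3 band.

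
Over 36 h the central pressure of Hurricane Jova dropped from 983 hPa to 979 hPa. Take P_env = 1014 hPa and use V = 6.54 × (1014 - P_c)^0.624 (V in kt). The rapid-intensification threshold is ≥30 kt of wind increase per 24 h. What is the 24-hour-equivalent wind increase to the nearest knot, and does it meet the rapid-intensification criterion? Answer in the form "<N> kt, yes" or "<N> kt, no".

V₁: ΔP = 31, V ≈ 6.54 × 31^0.624 ≈ 55.74 kt.
V₂: ΔP = 35, V ≈ 6.54 × 35^0.624 ≈ 60.13 kt.
ΔV over 36 h = 4.39 kt → 24 h equivalent = 4.39 × 24/36 ≈ 2.93 kt.
3 kt < 30 kt ⇒ not rapid intensification.

3 kt, no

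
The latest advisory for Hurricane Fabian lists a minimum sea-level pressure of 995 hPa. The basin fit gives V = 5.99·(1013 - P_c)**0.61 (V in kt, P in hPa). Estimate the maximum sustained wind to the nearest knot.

35 kt

ΔP = 1013 − 995 = 18 hPa.
18^0.61 ≈ 5.831.
V ≈ 5.99 × 5.831 ≈ 34.9 kt.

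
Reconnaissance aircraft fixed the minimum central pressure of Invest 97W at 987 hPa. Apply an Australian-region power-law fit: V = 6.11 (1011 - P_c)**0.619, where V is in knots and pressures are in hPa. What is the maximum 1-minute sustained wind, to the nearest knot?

44 kt

ΔP = 1011 − 987 = 24 hPa.
24^0.619 ≈ 7.151.
V ≈ 6.11 × 7.151 ≈ 43.7 kt.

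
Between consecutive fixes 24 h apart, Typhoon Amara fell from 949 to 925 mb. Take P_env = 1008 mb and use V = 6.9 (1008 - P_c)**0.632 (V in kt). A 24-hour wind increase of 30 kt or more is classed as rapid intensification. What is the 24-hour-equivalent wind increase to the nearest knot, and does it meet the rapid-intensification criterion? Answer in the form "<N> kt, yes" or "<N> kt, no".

22 kt, no

V₁: ΔP = 59, V ≈ 6.9 × 59^0.632 ≈ 90.79 kt.
V₂: ΔP = 83, V ≈ 6.9 × 83^0.632 ≈ 112.64 kt.
ΔV over 24 h = 21.85 kt → 24 h equivalent = 21.85 × 24/24 ≈ 21.85 kt.
22 kt < 30 kt ⇒ not rapid intensification.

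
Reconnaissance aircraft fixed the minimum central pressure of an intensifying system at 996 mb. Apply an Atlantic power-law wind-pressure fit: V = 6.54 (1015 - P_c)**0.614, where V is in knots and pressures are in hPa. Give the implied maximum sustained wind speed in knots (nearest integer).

40 kt

ΔP = 1015 − 996 = 19 mb.
19^0.614 ≈ 6.098.
V ≈ 6.54 × 6.098 ≈ 39.9 kt.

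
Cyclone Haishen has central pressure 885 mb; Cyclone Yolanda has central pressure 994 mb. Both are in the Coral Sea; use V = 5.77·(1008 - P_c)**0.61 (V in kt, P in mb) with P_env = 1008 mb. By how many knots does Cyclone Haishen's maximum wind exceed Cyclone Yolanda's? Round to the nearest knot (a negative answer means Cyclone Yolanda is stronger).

80 kt

Cyclone Haishen: ΔP = 123; V ≈ 5.77 × 123^0.61 ≈ 108.65 kt.
Cyclone Yolanda: ΔP = 14; V ≈ 5.77 × 14^0.61 ≈ 28.86 kt.
Difference ≈ 108.65 − 28.86 = 79.79 → 80 kt.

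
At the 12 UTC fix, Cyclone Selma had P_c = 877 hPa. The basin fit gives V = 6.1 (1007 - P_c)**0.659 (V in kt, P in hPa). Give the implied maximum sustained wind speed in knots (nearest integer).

151 kt

ΔP = 1007 − 877 = 130 hPa.
130^0.659 ≈ 24.722.
V ≈ 6.1 × 24.722 ≈ 150.8 kt.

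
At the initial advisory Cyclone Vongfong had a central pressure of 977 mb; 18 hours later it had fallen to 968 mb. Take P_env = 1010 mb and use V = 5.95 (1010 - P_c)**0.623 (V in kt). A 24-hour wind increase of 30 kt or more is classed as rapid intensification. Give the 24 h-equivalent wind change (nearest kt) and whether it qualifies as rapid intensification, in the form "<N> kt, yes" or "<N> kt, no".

11 kt, no

V₁: ΔP = 33, V ≈ 5.95 × 33^0.623 ≈ 52.55 kt.
V₂: ΔP = 42, V ≈ 5.95 × 42^0.623 ≈ 61.07 kt.
ΔV over 18 h = 8.52 kt → 24 h equivalent = 8.52 × 24/18 ≈ 11.36 kt.
11 kt < 30 kt ⇒ not rapid intensification.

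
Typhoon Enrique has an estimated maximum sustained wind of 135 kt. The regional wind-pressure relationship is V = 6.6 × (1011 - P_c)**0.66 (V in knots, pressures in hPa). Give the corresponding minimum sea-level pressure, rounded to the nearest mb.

914 mb

ΔP = (V / 6.6)^(1/0.66) = (135/6.6)^1.515.
135/6.6 = 20.455; 20.455^1.515 ≈ 96.84 mb.
P_c = 1011 − 96.84 = 914.16 ≈ 914 mb.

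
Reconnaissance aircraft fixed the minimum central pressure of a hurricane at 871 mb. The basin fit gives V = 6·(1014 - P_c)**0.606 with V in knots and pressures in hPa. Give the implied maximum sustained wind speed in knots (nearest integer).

121 kt

ΔP = 1014 − 871 = 143 mb.
143^0.606 ≈ 20.236.
V ≈ 6 × 20.236 ≈ 121.4 kt.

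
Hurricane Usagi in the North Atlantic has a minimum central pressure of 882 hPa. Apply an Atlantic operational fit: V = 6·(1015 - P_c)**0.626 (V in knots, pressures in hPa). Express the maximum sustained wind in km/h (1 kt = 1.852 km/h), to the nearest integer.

ΔP = 1015 − 882 = 133 hPa.
V ≈ 6 × 133^0.626 = 6 × 21.357 ≈ 128.139 kt.
128.139 × 1.852 ≈ 237.31 km/h → 237 km/h.

237 km/h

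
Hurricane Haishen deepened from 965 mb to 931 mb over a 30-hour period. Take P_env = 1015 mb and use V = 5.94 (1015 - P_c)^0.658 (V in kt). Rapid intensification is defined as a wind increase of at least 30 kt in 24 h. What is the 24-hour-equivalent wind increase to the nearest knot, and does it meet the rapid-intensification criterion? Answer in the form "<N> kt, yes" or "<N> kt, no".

V₁: ΔP = 50, V ≈ 5.94 × 50^0.658 ≈ 77.93 kt.
V₂: ΔP = 84, V ≈ 5.94 × 84^0.658 ≈ 109.64 kt.
ΔV over 30 h = 31.71 kt → 24 h equivalent = 31.71 × 24/30 ≈ 25.37 kt.
25 kt < 30 kt ⇒ not rapid intensification.

25 kt, no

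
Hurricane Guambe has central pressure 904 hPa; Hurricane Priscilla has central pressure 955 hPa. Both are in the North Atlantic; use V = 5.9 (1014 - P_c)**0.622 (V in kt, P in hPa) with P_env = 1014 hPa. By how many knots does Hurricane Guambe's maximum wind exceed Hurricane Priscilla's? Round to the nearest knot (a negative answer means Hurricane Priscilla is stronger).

35 kt

Hurricane Guambe: ΔP = 110; V ≈ 5.9 × 110^0.622 ≈ 109.80 kt.
Hurricane Priscilla: ΔP = 59; V ≈ 5.9 × 59^0.622 ≈ 74.53 kt.
Difference ≈ 109.80 − 74.53 = 35.27 → 35 kt.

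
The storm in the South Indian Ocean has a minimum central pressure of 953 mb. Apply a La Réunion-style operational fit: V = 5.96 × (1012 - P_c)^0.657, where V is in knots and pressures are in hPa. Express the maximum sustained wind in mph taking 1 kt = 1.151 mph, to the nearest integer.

ΔP = 1012 − 953 = 59 mb.
V ≈ 5.96 × 59^0.657 = 5.96 × 14.570 ≈ 86.835 kt.
86.835 × 1.151 ≈ 99.95 mph → 100 mph.

100 mph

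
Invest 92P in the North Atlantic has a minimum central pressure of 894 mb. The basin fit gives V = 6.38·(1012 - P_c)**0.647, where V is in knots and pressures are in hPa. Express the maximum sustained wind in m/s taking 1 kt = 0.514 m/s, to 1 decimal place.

71.8 m/s

ΔP = 1012 − 894 = 118 mb.
V ≈ 6.38 × 118^0.647 = 6.38 × 21.903 ≈ 139.742 kt.
139.742 × 0.514 ≈ 71.83 m/s → 71.8 m/s.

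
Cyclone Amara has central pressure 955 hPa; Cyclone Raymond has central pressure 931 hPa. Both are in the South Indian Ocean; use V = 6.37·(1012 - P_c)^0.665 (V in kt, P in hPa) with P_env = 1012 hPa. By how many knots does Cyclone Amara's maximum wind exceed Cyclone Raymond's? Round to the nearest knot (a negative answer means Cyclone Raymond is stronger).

Cyclone Amara: ΔP = 57; V ≈ 6.37 × 57^0.665 ≈ 93.71 kt.
Cyclone Raymond: ΔP = 81; V ≈ 6.37 × 81^0.665 ≈ 118.38 kt.
Difference ≈ 93.71 − 118.38 = -24.67 → -25 kt.

-25 kt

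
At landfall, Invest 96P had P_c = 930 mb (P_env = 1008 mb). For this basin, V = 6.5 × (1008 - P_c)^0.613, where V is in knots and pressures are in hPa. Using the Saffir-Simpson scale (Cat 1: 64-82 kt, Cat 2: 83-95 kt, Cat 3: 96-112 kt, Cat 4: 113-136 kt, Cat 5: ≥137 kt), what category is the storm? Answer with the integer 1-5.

2

ΔP = 1008 − 930 = 78 mb.
V ≈ 6.5 × 78^0.613 = 6.5 × 14.45 ≈ 94 kt.
94 kt falls in the Category 2 band.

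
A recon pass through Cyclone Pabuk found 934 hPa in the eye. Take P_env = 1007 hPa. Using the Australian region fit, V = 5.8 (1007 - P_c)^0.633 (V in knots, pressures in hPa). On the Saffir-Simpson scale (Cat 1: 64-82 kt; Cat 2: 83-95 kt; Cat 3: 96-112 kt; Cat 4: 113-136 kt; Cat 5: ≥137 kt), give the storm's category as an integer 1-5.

2

ΔP = 1007 − 934 = 73 hPa.
V ≈ 5.8 × 73^0.633 = 5.8 × 15.12 ≈ 88 kt.
88 kt falls in the Category 2 band.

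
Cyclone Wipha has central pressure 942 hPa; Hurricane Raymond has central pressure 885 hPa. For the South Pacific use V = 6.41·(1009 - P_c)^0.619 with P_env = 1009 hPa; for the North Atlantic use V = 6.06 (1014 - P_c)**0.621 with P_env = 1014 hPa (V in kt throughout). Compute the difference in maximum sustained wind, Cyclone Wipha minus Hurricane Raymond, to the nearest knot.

-37 kt

Cyclone Wipha: ΔP = 67; V ≈ 6.41 × 67^0.619 ≈ 86.54 kt.
Hurricane Raymond: ΔP = 129; V ≈ 6.06 × 129^0.621 ≈ 123.92 kt.
Difference ≈ 86.54 − 123.92 = -37.38 → -37 kt.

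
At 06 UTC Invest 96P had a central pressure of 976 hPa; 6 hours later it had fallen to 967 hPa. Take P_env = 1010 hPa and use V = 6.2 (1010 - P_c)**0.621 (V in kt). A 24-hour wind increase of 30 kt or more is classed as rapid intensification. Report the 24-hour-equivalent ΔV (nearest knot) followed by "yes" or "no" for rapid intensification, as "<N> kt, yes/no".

V₁: ΔP = 34, V ≈ 6.2 × 34^0.621 ≈ 55.39 kt.
V₂: ΔP = 43, V ≈ 6.2 × 43^0.621 ≈ 64.09 kt.
ΔV over 6 h = 8.70 kt → 24 h equivalent = 8.70 × 24/6 ≈ 34.80 kt.
35 kt ≥ 30 kt ⇒ rapid intensification.

35 kt, yes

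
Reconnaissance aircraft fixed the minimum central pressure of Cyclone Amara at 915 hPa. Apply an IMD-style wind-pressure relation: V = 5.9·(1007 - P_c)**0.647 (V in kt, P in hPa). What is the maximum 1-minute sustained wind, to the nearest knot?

ΔP = 1007 − 915 = 92 hPa.
92^0.647 ≈ 18.645.
V ≈ 5.9 × 18.645 ≈ 110.0 kt.

110 kt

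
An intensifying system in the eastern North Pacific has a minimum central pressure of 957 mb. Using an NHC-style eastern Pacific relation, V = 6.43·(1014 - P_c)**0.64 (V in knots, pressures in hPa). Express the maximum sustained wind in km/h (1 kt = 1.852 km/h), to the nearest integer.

ΔP = 1014 − 957 = 57 mb.
V ≈ 6.43 × 57^0.64 = 6.43 × 13.297 ≈ 85.501 kt.
85.501 × 1.852 ≈ 158.35 km/h → 158 km/h.

158 km/h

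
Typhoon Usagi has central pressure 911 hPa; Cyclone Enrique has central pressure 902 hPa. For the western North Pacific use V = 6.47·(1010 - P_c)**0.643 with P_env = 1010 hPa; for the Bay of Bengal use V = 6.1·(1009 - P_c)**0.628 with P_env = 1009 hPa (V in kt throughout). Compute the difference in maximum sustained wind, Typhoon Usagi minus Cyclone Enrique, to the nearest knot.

9 kt

Typhoon Usagi: ΔP = 99; V ≈ 6.47 × 99^0.643 ≈ 124.19 kt.
Cyclone Enrique: ΔP = 107; V ≈ 6.1 × 107^0.628 ≈ 114.76 kt.
Difference ≈ 124.19 − 114.76 = 9.43 → 9 kt.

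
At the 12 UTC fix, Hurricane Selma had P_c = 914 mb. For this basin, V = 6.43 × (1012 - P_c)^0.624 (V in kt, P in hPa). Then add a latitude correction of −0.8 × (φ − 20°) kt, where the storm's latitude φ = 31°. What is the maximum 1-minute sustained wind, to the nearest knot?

104 kt

ΔP = 1012 − 914 = 98 mb.
98^0.624 ≈ 17.479.
V ≈ 6.43 × 17.479 ≈ 112.4 kt.
Latitude correction: −0.8 × (31 − 20) = -8.8 kt.
Corrected V ≈ 103.6 kt → 104 kt.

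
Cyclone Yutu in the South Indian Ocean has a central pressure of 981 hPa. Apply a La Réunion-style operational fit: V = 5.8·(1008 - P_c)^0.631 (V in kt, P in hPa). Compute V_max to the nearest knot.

46 kt

ΔP = 1008 − 981 = 27 hPa.
27^0.631 ≈ 8.002.
V ≈ 5.8 × 8.002 ≈ 46.4 kt.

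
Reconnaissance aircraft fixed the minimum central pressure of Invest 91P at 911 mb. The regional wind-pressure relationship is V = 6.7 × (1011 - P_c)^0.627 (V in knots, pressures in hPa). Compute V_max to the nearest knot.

ΔP = 1011 − 911 = 100 mb.
100^0.627 ≈ 17.947.
V ≈ 6.7 × 17.947 ≈ 120.2 kt.

120 kt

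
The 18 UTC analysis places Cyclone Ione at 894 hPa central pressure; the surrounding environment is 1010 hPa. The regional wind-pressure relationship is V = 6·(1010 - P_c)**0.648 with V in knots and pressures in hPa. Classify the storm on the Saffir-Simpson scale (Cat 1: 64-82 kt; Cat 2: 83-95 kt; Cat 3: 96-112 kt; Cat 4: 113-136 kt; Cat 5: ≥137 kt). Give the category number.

ΔP = 1010 − 894 = 116 hPa.
V ≈ 6 × 116^0.648 = 6 × 21.77 ≈ 131 kt.
131 kt falls in the Category 4 band.

4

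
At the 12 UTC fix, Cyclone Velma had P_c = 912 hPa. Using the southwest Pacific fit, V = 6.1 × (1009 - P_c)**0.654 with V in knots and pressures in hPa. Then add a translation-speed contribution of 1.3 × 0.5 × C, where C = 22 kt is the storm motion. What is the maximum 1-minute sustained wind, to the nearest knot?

ΔP = 1009 − 912 = 97 hPa.
97^0.654 ≈ 19.923.
V ≈ 6.1 × 19.923 ≈ 121.5 kt.
Translation term: 1.3 × 0.5 × 22 = 14.3 kt.
Corrected V ≈ 135.8 kt → 136 kt.

136 kt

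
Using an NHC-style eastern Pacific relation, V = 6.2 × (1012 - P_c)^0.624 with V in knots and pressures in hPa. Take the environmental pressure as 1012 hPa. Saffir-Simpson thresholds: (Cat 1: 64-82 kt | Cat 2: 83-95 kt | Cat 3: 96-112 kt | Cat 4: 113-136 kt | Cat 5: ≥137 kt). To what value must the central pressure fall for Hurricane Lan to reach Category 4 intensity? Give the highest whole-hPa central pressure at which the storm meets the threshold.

907 hPa

Category 4 begins at V = 113 kt.
Required ΔP = (113/6.2)^(1/0.624) = 18.226^1.603 ≈ 104.79 hPa.
P_c ≤ 1012 − 104.79 = 907.21, so the highest integer P_c is 907 hPa.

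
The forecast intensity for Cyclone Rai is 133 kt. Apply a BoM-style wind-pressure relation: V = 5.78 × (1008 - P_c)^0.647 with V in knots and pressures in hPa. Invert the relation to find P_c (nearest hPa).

881 hPa

ΔP = (V / 5.78)^(1/0.647) = (133/5.78)^1.546.
133/5.78 = 23.010; 23.010^1.546 ≈ 127.35 hPa.
P_c = 1008 − 127.35 = 880.65 ≈ 881 hPa.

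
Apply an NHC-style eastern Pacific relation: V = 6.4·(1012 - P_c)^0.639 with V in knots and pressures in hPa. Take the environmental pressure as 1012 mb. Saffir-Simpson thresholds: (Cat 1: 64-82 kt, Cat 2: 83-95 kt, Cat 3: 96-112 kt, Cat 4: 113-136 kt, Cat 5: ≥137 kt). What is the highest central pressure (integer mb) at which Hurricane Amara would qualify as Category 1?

975 mb

Category 1 begins at V = 64 kt.
Required ΔP = (64/6.4)^(1/0.639) = 10.000^1.565 ≈ 36.72 mb.
P_c ≤ 1012 − 36.72 = 975.28, so the highest integer P_c is 975 mb.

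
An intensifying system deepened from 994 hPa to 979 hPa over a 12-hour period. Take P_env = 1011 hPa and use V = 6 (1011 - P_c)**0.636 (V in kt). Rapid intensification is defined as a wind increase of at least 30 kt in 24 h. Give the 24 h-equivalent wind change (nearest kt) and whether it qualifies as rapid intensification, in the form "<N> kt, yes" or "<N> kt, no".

36 kt, yes

V₁: ΔP = 17, V ≈ 6 × 17^0.636 ≈ 36.37 kt.
V₂: ΔP = 32, V ≈ 6 × 32^0.636 ≈ 54.38 kt.
ΔV over 12 h = 18.01 kt → 24 h equivalent = 18.01 × 24/12 ≈ 36.02 kt.
36 kt ≥ 30 kt ⇒ rapid intensification.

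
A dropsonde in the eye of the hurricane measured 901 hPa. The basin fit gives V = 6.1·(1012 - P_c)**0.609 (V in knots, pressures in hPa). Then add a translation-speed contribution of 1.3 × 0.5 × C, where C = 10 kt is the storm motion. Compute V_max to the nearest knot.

114 kt

ΔP = 1012 − 901 = 111 hPa.
111^0.609 ≈ 17.604.
V ≈ 6.1 × 17.604 ≈ 107.4 kt.
Translation term: 1.3 × 0.5 × 10 = 6.5 kt.
Corrected V ≈ 113.9 kt → 114 kt.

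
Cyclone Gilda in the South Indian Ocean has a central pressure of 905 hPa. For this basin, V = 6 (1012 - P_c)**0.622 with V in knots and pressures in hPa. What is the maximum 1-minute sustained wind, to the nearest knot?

ΔP = 1012 − 905 = 107 hPa.
107^0.622 ≈ 18.293.
V ≈ 6 × 18.293 ≈ 109.8 kt.

110 kt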